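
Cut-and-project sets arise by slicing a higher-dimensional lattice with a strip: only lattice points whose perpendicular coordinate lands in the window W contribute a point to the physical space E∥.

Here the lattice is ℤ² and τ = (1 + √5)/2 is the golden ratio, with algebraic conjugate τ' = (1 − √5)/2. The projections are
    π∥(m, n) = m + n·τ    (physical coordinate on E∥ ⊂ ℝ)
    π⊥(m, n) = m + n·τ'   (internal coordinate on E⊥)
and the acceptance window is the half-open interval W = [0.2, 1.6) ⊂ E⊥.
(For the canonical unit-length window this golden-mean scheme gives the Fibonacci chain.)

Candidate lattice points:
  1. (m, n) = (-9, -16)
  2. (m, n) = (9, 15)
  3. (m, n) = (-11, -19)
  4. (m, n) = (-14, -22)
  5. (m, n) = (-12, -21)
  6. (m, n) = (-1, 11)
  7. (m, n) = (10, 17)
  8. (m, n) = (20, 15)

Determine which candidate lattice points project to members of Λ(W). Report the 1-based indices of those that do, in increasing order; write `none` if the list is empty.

1, 3, 5

Compute τ' = (1−√5)/2 = -0.6180, so π⊥(m,n) = m -0.6180·n.
candidate 1: (m,n)=(-9,-16) → π∥ = -9-16·τ ≈ -34.8885, π⊥ = -9-16·τ' ≈ 0.8885 ∈ [0.2, 1.6) ⇒ IN Λ
candidate 2: (m,n)=(9,15) → π∥ = 9+15·τ ≈ 33.2705, π⊥ = 9+15·τ' ≈ -0.2705 ∉ [0.2, 1.6) ⇒ out
candidate 3: (m,n)=(-11,-19) → π∥ = -11-19·τ ≈ -41.7426, π⊥ = -11-19·τ' ≈ 0.7426 ∈ [0.2, 1.6) ⇒ IN Λ
candidate 4: (m,n)=(-14,-22) → π∥ = -14-22·τ ≈ -49.5967, π⊥ = -14-22·τ' ≈ -0.4033 ∉ [0.2, 1.6) ⇒ out
candidate 5: (m,n)=(-12,-21) → π∥ = -12-21·τ ≈ -45.9787, π⊥ = -12-21·τ' ≈ 0.9787 ∈ [0.2, 1.6) ⇒ IN Λ
candidate 6: (m,n)=(-1,11) → π∥ = -1+11·τ ≈ 16.7984, π⊥ = -1+11·τ' ≈ -7.7984 ∉ [0.2, 1.6) ⇒ out
candidate 7: (m,n)=(10,17) → π∥ = 10+17·τ ≈ 37.5066, π⊥ = 10+17·τ' ≈ -0.5066 ∉ [0.2, 1.6) ⇒ out
candidate 8: (m,n)=(20,15) → π∥ = 20+15·τ ≈ 44.2705, π⊥ = 20+15·τ' ≈ 10.7295 ∉ [0.2, 1.6) ⇒ out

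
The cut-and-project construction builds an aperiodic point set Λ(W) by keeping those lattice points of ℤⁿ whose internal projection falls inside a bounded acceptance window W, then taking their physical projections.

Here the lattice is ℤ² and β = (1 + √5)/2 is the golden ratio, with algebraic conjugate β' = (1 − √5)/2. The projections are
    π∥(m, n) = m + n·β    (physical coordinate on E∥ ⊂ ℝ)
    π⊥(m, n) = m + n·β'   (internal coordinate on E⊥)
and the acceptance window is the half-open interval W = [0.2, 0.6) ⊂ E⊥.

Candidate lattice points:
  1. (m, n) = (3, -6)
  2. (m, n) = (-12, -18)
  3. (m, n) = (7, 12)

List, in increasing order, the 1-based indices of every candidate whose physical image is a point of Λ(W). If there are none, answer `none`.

none

Numerically β ≈ 1.6180 and β' = −1/β ≈ -0.6180.
[1] lift (3,-6): star map gives 6.7082; window check 0.2 ≤ 6.7082 < 0.6 is false → out
[2] lift (-12,-18): star map gives -0.8754; window check 0.2 ≤ -0.8754 < 0.6 is false → out
[3] lift (7,12): star map gives -0.4164; window check 0.2 ≤ -0.4164 < 0.6 is false → out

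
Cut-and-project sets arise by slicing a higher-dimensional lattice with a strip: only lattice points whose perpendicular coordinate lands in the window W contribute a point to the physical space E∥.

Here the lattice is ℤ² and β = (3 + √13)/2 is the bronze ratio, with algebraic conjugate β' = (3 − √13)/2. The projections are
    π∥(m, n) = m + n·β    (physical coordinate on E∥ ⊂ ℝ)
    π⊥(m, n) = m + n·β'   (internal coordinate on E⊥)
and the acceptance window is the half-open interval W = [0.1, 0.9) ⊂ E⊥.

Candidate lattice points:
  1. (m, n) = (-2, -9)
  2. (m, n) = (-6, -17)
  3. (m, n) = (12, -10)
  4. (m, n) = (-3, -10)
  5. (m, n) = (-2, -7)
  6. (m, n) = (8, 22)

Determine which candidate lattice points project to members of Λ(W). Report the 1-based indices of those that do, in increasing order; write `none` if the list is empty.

1, 5

Numerically β ≈ 3.302776 and β' = −1/β ≈ -0.302776.
#1 (-2,-9): internal coord -2 + (-9)·β' = +0.724981; +0.724981 ∈ [0.1, 0.9) → IN Λ
#2 (-6,-17): internal coord -6 + (-17)·β' = -0.852814; -0.852814 ∉ [0.1, 0.9) → out
#3 (12,-10): internal coord 12 + (-10)·β' = +15.027756; +15.027756 ∉ [0.1, 0.9) → out
#4 (-3,-10): internal coord -3 + (-10)·β' = +0.027756; +0.027756 ∉ [0.1, 0.9) → out
#5 (-2,-7): internal coord -2 + (-7)·β' = +0.119429; +0.119429 ∈ [0.1, 0.9) → IN Λ
#6 (8,22): internal coord 8 + (22)·β' = +1.338936; +1.338936 ∉ [0.1, 0.9) → out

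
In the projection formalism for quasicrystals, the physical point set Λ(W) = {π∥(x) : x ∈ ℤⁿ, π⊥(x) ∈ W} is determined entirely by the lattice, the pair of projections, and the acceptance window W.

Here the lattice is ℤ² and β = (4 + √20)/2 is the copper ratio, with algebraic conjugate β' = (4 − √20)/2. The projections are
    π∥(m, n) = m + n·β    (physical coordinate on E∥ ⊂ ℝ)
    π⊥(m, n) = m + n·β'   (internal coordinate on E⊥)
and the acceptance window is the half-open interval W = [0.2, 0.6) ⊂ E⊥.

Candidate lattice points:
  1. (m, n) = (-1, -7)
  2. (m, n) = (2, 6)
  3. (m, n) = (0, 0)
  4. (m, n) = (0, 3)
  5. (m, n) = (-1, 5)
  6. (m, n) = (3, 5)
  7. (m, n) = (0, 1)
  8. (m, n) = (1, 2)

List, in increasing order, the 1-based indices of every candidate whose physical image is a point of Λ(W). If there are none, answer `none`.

2, 8

β' = (4−√20)/2 ≈ -0.236068.
candidate 1: (m,n)=(-1,-7) → π∥ = -1-7·β ≈ -30.652476, π⊥ = -1-7·β' ≈ 0.652476 ∉ [0.2, 0.6) ⇒ out
candidate 2: (m,n)=(2,6) → π∥ = 2+6·β ≈ 27.416408, π⊥ = 2+6·β' ≈ 0.583592 ∈ [0.2, 0.6) ⇒ IN Λ
candidate 3: (m,n)=(0,0) → π∥ = 0+0·β ≈ 0.000000, π⊥ = 0+0·β' ≈ 0.000000 ∉ [0.2, 0.6) ⇒ out
candidate 4: (m,n)=(0,3) → π∥ = 0+3·β ≈ 12.708204, π⊥ = 0+3·β' ≈ -0.708204 ∉ [0.2, 0.6) ⇒ out
candidate 5: (m,n)=(-1,5) → π∥ = -1+5·β ≈ 20.180340, π⊥ = -1+5·β' ≈ -2.180340 ∉ [0.2, 0.6) ⇒ out
candidate 6: (m,n)=(3,5) → π∥ = 3+5·β ≈ 24.180340, π⊥ = 3+5·β' ≈ 1.819660 ∉ [0.2, 0.6) ⇒ out
candidate 7: (m,n)=(0,1) → π∥ = 0+1·β ≈ 4.236068, π⊥ = 0+1·β' ≈ -0.236068 ∉ [0.2, 0.6) ⇒ out
candidate 8: (m,n)=(1,2) → π∥ = 1+2·β ≈ 9.472136, π⊥ = 1+2·β' ≈ 0.527864 ∈ [0.2, 0.6) ⇒ IN Λ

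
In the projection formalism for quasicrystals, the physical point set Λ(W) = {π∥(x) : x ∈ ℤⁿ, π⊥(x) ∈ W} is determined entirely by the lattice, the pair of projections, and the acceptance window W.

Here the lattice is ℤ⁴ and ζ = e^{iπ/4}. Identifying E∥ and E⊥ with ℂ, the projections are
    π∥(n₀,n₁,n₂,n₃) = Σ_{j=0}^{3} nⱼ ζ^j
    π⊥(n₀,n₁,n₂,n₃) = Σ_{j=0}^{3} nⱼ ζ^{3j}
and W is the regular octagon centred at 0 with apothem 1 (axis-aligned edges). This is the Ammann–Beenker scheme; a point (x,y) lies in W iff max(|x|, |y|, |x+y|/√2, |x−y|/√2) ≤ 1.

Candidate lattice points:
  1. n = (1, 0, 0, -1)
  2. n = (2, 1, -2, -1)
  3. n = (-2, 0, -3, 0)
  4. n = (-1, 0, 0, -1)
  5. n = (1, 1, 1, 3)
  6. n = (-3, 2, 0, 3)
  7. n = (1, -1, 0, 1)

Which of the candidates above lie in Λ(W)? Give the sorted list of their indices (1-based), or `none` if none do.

1

Internal map: ζ^{3j} for j=0..3 gives (1,0), (−√2/2,√2/2), (0,−1), (√2/2,√2/2).
candidate 1: n = (1, 0, 0, -1) → π⊥ ≈ (+0.2929, -0.7071); max(|x|,|y|,|x±y|/√2) = 0.7071 ≤ 1 ⇒ ∈ W
candidate 2: n = (2, 1, -2, -1) → π⊥ ≈ (+0.5858, +2.0000); max(|x|,|y|,|x±y|/√2) = 2.0000 > 1 ⇒ ∉ W
candidate 3: n = (-2, 0, -3, 0) → π⊥ ≈ (-2.0000, +3.0000); max(|x|,|y|,|x±y|/√2) = 3.5355 > 1 ⇒ ∉ W
candidate 4: n = (-1, 0, 0, -1) → π⊥ ≈ (-1.7071, -0.7071); max(|x|,|y|,|x±y|/√2) = 1.7071 > 1 ⇒ ∉ W
candidate 5: n = (1, 1, 1, 3) → π⊥ ≈ (+2.4142, +1.8284); max(|x|,|y|,|x±y|/√2) = 3.0000 > 1 ⇒ ∉ W
candidate 6: n = (-3, 2, 0, 3) → π⊥ ≈ (-2.2929, +3.5355); max(|x|,|y|,|x±y|/√2) = 4.1213 > 1 ⇒ ∉ W
candidate 7: n = (1, -1, 0, 1) → π⊥ ≈ (+2.4142, +0.0000); max(|x|,|y|,|x±y|/√2) = 2.4142 > 1 ⇒ ∉ W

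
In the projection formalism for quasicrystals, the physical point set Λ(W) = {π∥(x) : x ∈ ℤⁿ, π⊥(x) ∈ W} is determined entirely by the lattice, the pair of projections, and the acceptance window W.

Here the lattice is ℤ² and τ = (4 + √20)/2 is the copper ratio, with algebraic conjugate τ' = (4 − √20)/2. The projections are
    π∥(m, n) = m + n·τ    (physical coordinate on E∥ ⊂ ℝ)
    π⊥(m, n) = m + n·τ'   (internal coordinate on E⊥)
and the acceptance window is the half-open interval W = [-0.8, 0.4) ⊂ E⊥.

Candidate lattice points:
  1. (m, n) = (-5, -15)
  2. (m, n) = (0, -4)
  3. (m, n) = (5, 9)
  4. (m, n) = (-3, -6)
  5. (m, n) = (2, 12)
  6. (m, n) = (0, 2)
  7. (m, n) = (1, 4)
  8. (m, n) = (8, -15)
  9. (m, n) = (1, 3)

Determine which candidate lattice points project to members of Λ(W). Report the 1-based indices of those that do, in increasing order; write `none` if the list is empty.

6, 7, 9

Compute τ' = (4−√20)/2 = -0.236068, so π⊥(m,n) = m -0.236068·n.
#1 (-5,-15): internal coord -5 + (-15)·τ' = -1.458980; -1.458980 ∉ [-0.8, 0.4) → out
#2 (0,-4): internal coord 0 + (-4)·τ' = +0.944272; +0.944272 ∉ [-0.8, 0.4) → out
#3 (5,9): internal coord 5 + (9)·τ' = +2.875388; +2.875388 ∉ [-0.8, 0.4) → out
#4 (-3,-6): internal coord -3 + (-6)·τ' = -1.583592; -1.583592 ∉ [-0.8, 0.4) → out
#5 (2,12): internal coord 2 + (12)·τ' = -0.832816; -0.832816 ∉ [-0.8, 0.4) → out
#6 (0,2): internal coord 0 + (2)·τ' = -0.472136; -0.472136 ∈ [-0.8, 0.4) → IN Λ
#7 (1,4): internal coord 1 + (4)·τ' = +0.055728; +0.055728 ∈ [-0.8, 0.4) → IN Λ
#8 (8,-15): internal coord 8 + (-15)·τ' = +11.541020; +11.541020 ∉ [-0.8, 0.4) → out
#9 (1,3): internal coord 1 + (3)·τ' = +0.291796; +0.291796 ∈ [-0.8, 0.4) → IN Λ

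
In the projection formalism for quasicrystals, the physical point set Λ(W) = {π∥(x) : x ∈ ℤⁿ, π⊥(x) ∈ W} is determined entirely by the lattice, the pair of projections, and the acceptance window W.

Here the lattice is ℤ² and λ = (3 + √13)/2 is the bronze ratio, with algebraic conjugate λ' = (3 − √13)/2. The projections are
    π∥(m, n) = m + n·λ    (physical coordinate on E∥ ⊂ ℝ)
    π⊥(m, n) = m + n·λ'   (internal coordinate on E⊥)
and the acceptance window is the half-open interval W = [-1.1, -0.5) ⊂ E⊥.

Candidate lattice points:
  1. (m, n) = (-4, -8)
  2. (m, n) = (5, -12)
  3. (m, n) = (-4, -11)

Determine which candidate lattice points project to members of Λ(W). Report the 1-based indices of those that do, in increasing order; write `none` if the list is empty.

3

λ' = (3−√13)/2 ≈ -0.30278.
#1 (-4,-8): internal coord -4 + (-8)·λ' = -1.57779; -1.57779 ∉ [-1.1, -0.5) → out
#2 (5,-12): internal coord 5 + (-12)·λ' = +8.63331; +8.63331 ∉ [-1.1, -0.5) → out
#3 (-4,-11): internal coord -4 + (-11)·λ' = -0.66947; -0.66947 ∈ [-1.1, -0.5) → IN Λ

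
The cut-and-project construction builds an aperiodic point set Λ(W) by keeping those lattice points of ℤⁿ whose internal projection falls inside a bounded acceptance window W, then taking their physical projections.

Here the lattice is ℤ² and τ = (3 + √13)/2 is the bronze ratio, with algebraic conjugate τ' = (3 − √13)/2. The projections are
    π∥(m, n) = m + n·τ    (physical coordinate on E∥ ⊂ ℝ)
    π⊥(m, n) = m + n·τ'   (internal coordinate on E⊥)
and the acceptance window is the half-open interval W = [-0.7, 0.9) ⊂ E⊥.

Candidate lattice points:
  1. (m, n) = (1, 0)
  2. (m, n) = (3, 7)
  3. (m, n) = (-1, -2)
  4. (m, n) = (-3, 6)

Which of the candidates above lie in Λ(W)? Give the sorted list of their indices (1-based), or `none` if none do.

Compute τ' = (3−√13)/2 = -0.302776, so π⊥(m,n) = m -0.302776·n.
#1 (1,0): internal coord 1 + (0)·τ' = +1.000000; +1.000000 ∉ [-0.7, 0.9) → out
#2 (3,7): internal coord 3 + (7)·τ' = +0.880571; +0.880571 ∈ [-0.7, 0.9) → IN Λ
#3 (-1,-2): internal coord -1 + (-2)·τ' = -0.394449; -0.394449 ∈ [-0.7, 0.9) → IN Λ
#4 (-3,6): internal coord -3 + (6)·τ' = -4.816654; -4.816654 ∉ [-0.7, 0.9) → out

2, 3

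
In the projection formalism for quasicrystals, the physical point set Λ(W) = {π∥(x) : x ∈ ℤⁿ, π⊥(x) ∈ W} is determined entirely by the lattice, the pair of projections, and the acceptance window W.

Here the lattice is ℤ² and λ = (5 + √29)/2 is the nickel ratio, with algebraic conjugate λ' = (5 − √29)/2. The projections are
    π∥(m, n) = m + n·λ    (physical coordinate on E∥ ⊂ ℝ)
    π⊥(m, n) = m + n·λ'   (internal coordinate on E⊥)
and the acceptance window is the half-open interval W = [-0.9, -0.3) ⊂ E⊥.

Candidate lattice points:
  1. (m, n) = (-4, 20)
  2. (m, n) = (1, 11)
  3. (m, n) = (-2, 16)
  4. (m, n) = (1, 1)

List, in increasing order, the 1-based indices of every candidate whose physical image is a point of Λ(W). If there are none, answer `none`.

Numerically λ ≈ 5.1926 and λ' = −1/λ ≈ -0.1926.
candidate 1: (m,n)=(-4,20) → π∥ = -4+20·λ ≈ 99.8516, π⊥ = -4+20·λ' ≈ -7.8516 ∉ [-0.9, -0.3) ⇒ out
candidate 2: (m,n)=(1,11) → π∥ = 1+11·λ ≈ 58.1184, π⊥ = 1+11·λ' ≈ -1.1184 ∉ [-0.9, -0.3) ⇒ out
candidate 3: (m,n)=(-2,16) → π∥ = -2+16·λ ≈ 81.0813, π⊥ = -2+16·λ' ≈ -5.0813 ∉ [-0.9, -0.3) ⇒ out
candidate 4: (m,n)=(1,1) → π∥ = 1+1·λ ≈ 6.1926, π⊥ = 1+1·λ' ≈ 0.8074 ∉ [-0.9, -0.3) ⇒ out

none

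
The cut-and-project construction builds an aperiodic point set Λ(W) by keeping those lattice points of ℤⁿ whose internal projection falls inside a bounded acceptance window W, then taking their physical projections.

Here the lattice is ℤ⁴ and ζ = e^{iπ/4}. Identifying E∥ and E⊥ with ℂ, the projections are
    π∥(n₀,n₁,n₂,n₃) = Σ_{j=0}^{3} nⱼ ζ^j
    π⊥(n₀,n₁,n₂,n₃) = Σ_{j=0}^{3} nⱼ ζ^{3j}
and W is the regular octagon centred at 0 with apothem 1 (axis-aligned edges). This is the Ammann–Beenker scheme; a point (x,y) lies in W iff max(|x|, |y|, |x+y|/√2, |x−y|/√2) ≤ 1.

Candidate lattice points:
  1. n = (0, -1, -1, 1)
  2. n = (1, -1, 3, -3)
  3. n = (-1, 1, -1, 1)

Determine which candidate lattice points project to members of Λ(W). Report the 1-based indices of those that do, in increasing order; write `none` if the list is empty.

none

With ζ = e^{iπ/4} the internal vectors are ζ^0,ζ^3,ζ^6,ζ^9.
#1 (0, -1, -1, 1): internal (1.414214, 1.000000); octagon support 1.707107 vs apothem 1 → ∉ W
#2 (1, -1, 3, -3): internal (-0.414214, -5.828427); octagon support 5.828427 vs apothem 1 → ∉ W
#3 (-1, 1, -1, 1): internal (-1.000000, 2.414214); octagon support 2.414214 vs apothem 1 → ∉ W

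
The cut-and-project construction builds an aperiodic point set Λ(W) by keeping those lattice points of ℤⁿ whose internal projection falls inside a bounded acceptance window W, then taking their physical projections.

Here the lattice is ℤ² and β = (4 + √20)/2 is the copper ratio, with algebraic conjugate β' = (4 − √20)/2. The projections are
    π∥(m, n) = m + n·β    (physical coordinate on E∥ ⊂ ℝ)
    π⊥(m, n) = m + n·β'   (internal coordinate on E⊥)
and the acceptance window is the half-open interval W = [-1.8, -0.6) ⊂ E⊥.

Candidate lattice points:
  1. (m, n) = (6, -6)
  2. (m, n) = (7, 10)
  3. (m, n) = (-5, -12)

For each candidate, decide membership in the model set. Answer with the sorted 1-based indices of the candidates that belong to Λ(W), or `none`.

none

Numerically β ≈ 4.2361 and β' = −1/β ≈ -0.2361.
#1 (6,-6): internal coord 6 + (-6)·β' = +7.4164; +7.4164 ∉ [-1.8, -0.6) → out
#2 (7,10): internal coord 7 + (10)·β' = +4.6393; +4.6393 ∉ [-1.8, -0.6) → out
#3 (-5,-12): internal coord -5 + (-12)·β' = -2.1672; -2.1672 ∉ [-1.8, -0.6) → out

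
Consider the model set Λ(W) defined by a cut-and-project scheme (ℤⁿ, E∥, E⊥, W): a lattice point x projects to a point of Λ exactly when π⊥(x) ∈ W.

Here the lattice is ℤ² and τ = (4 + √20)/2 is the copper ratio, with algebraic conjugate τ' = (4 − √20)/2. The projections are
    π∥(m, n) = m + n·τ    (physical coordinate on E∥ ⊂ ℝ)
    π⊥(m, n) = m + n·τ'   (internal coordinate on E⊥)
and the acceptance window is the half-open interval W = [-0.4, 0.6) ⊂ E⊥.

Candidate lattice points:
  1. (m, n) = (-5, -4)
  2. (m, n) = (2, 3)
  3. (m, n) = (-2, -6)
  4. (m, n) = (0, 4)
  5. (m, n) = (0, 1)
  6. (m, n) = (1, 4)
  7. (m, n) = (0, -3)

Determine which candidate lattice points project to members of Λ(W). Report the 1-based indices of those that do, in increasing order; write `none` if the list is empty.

τ' = (4−√20)/2 ≈ -0.23607.
candidate 1: (m,n)=(-5,-4) → π∥ = -5-4·τ ≈ -21.94427, π⊥ = -5-4·τ' ≈ -4.05573 ∉ [-0.4, 0.6) ⇒ out
candidate 2: (m,n)=(2,3) → π∥ = 2+3·τ ≈ 14.70820, π⊥ = 2+3·τ' ≈ 1.29180 ∉ [-0.4, 0.6) ⇒ out
candidate 3: (m,n)=(-2,-6) → π∥ = -2-6·τ ≈ -27.41641, π⊥ = -2-6·τ' ≈ -0.58359 ∉ [-0.4, 0.6) ⇒ out
candidate 4: (m,n)=(0,4) → π∥ = 0+4·τ ≈ 16.94427, π⊥ = 0+4·τ' ≈ -0.94427 ∉ [-0.4, 0.6) ⇒ out
candidate 5: (m,n)=(0,1) → π∥ = 0+1·τ ≈ 4.23607, π⊥ = 0+1·τ' ≈ -0.23607 ∈ [-0.4, 0.6) ⇒ IN Λ
candidate 6: (m,n)=(1,4) → π∥ = 1+4·τ ≈ 17.94427, π⊥ = 1+4·τ' ≈ 0.05573 ∈ [-0.4, 0.6) ⇒ IN Λ
candidate 7: (m,n)=(0,-3) → π∥ = 0-3·τ ≈ -12.70820, π⊥ = 0-3·τ' ≈ 0.70820 ∉ [-0.4, 0.6) ⇒ out

5, 6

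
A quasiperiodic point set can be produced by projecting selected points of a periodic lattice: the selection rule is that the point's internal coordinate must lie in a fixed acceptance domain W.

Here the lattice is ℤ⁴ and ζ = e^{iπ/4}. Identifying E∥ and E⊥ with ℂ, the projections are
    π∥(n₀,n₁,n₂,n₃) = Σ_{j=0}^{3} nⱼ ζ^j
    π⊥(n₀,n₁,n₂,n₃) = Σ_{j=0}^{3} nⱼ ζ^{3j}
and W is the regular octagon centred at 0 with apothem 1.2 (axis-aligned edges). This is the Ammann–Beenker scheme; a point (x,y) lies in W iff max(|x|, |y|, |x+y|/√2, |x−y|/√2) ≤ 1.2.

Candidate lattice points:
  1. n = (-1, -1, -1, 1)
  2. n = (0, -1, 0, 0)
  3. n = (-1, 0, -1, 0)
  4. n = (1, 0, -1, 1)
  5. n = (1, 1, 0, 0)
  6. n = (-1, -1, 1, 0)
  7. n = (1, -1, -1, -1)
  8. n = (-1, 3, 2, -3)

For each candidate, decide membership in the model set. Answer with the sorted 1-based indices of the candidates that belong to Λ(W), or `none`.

1, 2, 5, 7

π⊥(n) = n₀ + n₁ζ³ + n₂ζ⁶ + n₃ζ⁹ where ζ = e^{iπ/4}.
#1 (-1, -1, -1, 1): internal (0.414214, 1.000000); octagon support 1.000000 vs apothem 1.2 → ∈ W
#2 (0, -1, 0, 0): internal (0.707107, -0.707107); octagon support 1.000000 vs apothem 1.2 → ∈ W
#3 (-1, 0, -1, 0): internal (-1.000000, 1.000000); octagon support 1.414214 vs apothem 1.2 → ∉ W
#4 (1, 0, -1, 1): internal (1.707107, 1.707107); octagon support 2.414214 vs apothem 1.2 → ∉ W
#5 (1, 1, 0, 0): internal (0.292893, 0.707107); octagon support 0.707107 vs apothem 1.2 → ∈ W
#6 (-1, -1, 1, 0): internal (-0.292893, -1.707107); octagon support 1.707107 vs apothem 1.2 → ∉ W
#7 (1, -1, -1, -1): internal (1.000000, -0.414214); octagon support 1.000000 vs apothem 1.2 → ∈ W
#8 (-1, 3, 2, -3): internal (-5.242641, -2.000000); octagon support 5.242641 vs apothem 1.2 → ∉ W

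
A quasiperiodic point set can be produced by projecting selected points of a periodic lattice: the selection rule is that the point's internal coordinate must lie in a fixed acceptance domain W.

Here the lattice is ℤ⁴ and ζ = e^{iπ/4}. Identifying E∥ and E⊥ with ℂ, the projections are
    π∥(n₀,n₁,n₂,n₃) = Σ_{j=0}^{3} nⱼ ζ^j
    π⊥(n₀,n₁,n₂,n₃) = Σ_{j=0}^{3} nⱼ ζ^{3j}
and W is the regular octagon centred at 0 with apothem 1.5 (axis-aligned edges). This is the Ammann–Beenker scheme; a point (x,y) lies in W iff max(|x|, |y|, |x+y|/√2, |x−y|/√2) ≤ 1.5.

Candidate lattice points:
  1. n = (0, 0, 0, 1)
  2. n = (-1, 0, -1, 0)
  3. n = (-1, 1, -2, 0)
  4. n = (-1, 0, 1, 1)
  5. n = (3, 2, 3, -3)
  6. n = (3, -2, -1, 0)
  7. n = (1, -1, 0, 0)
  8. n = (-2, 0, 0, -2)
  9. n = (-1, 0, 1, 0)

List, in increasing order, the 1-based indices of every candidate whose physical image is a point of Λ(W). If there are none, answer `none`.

1, 2, 4, 9

π⊥(n) = n₀ + n₁ζ³ + n₂ζ⁶ + n₃ζ⁹ where ζ = e^{iπ/4}.
#1 (0, 0, 0, 1): internal (0.7071, 0.7071); octagon support 1.0000 vs apothem 1.5 → ∈ W
#2 (-1, 0, -1, 0): internal (-1.0000, 1.0000); octagon support 1.4142 vs apothem 1.5 → ∈ W
#3 (-1, 1, -2, 0): internal (-1.7071, 2.7071); octagon support 3.1213 vs apothem 1.5 → ∉ W
#4 (-1, 0, 1, 1): internal (-0.2929, -0.2929); octagon support 0.4142 vs apothem 1.5 → ∈ W
#5 (3, 2, 3, -3): internal (-0.5355, -3.7071); octagon support 3.7071 vs apothem 1.5 → ∉ W
#6 (3, -2, -1, 0): internal (4.4142, -0.4142); octagon support 4.4142 vs apothem 1.5 → ∉ W
#7 (1, -1, 0, 0): internal (1.7071, -0.7071); octagon support 1.7071 vs apothem 1.5 → ∉ W
#8 (-2, 0, 0, -2): internal (-3.4142, -1.4142); octagon support 3.4142 vs apothem 1.5 → ∉ W
#9 (-1, 0, 1, 0): internal (-1.0000, -1.0000); octagon support 1.4142 vs apothem 1.5 → ∈ W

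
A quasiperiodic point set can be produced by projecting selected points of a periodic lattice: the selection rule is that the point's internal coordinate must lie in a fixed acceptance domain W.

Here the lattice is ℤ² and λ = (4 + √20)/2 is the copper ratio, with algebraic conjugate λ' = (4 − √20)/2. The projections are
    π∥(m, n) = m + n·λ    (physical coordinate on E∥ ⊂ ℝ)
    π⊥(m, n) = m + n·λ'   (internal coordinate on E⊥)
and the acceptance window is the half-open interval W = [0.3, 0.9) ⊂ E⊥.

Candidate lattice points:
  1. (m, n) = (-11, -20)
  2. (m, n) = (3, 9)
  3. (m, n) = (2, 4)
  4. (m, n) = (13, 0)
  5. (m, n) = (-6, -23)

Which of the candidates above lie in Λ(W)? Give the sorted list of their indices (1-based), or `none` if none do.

2

Numerically λ ≈ 4.23607 and λ' = −1/λ ≈ -0.23607.
#1 (-11,-20): internal coord -11 + (-20)·λ' = -6.27864; -6.27864 ∉ [0.3, 0.9) → out
#2 (3,9): internal coord 3 + (9)·λ' = +0.87539; +0.87539 ∈ [0.3, 0.9) → IN Λ
#3 (2,4): internal coord 2 + (4)·λ' = +1.05573; +1.05573 ∉ [0.3, 0.9) → out
#4 (13,0): internal coord 13 + (0)·λ' = +13.00000; +13.00000 ∉ [0.3, 0.9) → out
#5 (-6,-23): internal coord -6 + (-23)·λ' = -0.57044; -0.57044 ∉ [0.3, 0.9) → out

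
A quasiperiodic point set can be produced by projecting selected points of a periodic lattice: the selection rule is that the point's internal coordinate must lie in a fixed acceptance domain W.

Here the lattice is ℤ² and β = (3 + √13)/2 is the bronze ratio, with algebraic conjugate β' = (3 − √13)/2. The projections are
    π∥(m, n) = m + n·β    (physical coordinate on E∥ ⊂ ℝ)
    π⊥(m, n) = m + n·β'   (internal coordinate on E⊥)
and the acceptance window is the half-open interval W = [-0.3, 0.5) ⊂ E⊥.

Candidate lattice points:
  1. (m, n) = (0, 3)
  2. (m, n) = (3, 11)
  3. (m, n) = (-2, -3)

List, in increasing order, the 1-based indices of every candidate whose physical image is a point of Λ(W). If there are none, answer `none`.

none

Compute β' = (3−√13)/2 = -0.302776, so π⊥(m,n) = m -0.302776·n.
#1 (0,3): internal coord 0 + (3)·β' = -0.908327; -0.908327 ∉ [-0.3, 0.5) → out
#2 (3,11): internal coord 3 + (11)·β' = -0.330532; -0.330532 ∉ [-0.3, 0.5) → out
#3 (-2,-3): internal coord -2 + (-3)·β' = -1.091673; -1.091673 ∉ [-0.3, 0.5) → out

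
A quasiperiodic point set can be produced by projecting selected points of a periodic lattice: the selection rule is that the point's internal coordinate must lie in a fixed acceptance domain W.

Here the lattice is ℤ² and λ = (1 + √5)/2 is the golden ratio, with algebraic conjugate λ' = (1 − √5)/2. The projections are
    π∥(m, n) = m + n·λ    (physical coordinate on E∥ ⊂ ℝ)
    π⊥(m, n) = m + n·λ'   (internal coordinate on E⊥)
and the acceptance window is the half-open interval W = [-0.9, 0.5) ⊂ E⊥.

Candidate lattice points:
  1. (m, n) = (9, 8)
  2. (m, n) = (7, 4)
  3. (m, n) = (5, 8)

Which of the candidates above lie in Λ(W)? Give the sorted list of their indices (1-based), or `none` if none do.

3

Compute λ' = (1−√5)/2 = -0.618034, so π⊥(m,n) = m -0.618034·n.
candidate 1: (m,n)=(9,8) → π∥ = 9+8·λ ≈ 21.944272, π⊥ = 9+8·λ' ≈ 4.055728 ∉ [-0.9, 0.5) ⇒ out
candidate 2: (m,n)=(7,4) → π∥ = 7+4·λ ≈ 13.472136, π⊥ = 7+4·λ' ≈ 4.527864 ∉ [-0.9, 0.5) ⇒ out
candidate 3: (m,n)=(5,8) → π∥ = 5+8·λ ≈ 17.944272, π⊥ = 5+8·λ' ≈ 0.055728 ∈ [-0.9, 0.5) ⇒ IN Λ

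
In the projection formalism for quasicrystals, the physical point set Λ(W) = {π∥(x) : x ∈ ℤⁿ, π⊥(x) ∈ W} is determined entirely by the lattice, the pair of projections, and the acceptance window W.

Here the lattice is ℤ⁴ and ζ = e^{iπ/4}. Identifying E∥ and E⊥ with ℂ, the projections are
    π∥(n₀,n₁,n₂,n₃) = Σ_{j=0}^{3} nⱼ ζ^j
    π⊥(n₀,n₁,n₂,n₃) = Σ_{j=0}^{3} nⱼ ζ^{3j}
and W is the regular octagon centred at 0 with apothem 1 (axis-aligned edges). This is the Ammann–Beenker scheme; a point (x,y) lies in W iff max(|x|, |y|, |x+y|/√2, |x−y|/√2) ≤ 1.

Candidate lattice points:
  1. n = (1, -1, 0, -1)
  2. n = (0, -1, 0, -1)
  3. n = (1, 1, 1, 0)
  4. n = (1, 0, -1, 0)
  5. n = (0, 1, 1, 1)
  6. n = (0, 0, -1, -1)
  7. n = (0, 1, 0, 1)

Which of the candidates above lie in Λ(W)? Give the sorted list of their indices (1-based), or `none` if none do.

With ζ = e^{iπ/4} the internal vectors are ζ^0,ζ^3,ζ^6,ζ^9.
#1 (1, -1, 0, -1): internal (1.0000, -1.4142); octagon support 1.7071 vs apothem 1 → ∉ W
#2 (0, -1, 0, -1): internal (0.0000, -1.4142); octagon support 1.4142 vs apothem 1 → ∉ W
#3 (1, 1, 1, 0): internal (0.2929, -0.2929); octagon support 0.4142 vs apothem 1 → ∈ W
#4 (1, 0, -1, 0): internal (1.0000, 1.0000); octagon support 1.4142 vs apothem 1 → ∉ W
#5 (0, 1, 1, 1): internal (0.0000, 0.4142); octagon support 0.4142 vs apothem 1 → ∈ W
#6 (0, 0, -1, -1): internal (-0.7071, 0.2929); octagon support 0.7071 vs apothem 1 → ∈ W
#7 (0, 1, 0, 1): internal (0.0000, 1.4142); octagon support 1.4142 vs apothem 1 → ∉ W

3, 5, 6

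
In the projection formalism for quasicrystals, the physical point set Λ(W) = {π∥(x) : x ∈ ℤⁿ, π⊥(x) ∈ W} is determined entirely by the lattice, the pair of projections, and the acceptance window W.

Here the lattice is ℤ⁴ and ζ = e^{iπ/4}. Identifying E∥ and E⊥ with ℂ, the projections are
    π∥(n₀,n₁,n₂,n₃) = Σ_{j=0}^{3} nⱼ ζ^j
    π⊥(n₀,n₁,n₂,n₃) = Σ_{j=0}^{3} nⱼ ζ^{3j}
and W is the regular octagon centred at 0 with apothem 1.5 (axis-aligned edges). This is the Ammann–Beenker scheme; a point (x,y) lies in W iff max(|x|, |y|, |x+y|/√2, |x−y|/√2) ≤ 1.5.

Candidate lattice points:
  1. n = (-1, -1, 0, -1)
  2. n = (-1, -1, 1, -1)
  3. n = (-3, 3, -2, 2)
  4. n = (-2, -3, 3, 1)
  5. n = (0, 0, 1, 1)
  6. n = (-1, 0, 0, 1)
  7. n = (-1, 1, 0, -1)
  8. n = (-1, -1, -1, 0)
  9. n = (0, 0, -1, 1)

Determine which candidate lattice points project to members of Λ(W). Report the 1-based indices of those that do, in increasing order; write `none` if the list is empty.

5, 6, 8

π⊥(n) = n₀ + n₁ζ³ + n₂ζ⁶ + n₃ζ⁹ where ζ = e^{iπ/4}.
candidate 1: n = (-1, -1, 0, -1) → π⊥ ≈ (-1.00000, -1.41421); max(|x|,|y|,|x±y|/√2) = 1.70711 > 1.5 ⇒ ∉ W
candidate 2: n = (-1, -1, 1, -1) → π⊥ ≈ (-1.00000, -2.41421); max(|x|,|y|,|x±y|/√2) = 2.41421 > 1.5 ⇒ ∉ W
candidate 3: n = (-3, 3, -2, 2) → π⊥ ≈ (-3.70711, +5.53553); max(|x|,|y|,|x±y|/√2) = 6.53553 > 1.5 ⇒ ∉ W
candidate 4: n = (-2, -3, 3, 1) → π⊥ ≈ (+0.82843, -4.41421); max(|x|,|y|,|x±y|/√2) = 4.41421 > 1.5 ⇒ ∉ W
candidate 5: n = (0, 0, 1, 1) → π⊥ ≈ (+0.70711, -0.29289); max(|x|,|y|,|x±y|/√2) = 0.70711 ≤ 1.5 ⇒ ∈ W
candidate 6: n = (-1, 0, 0, 1) → π⊥ ≈ (-0.29289, +0.70711); max(|x|,|y|,|x±y|/√2) = 0.70711 ≤ 1.5 ⇒ ∈ W
candidate 7: n = (-1, 1, 0, -1) → π⊥ ≈ (-2.41421, +0.00000); max(|x|,|y|,|x±y|/√2) = 2.41421 > 1.5 ⇒ ∉ W
candidate 8: n = (-1, -1, -1, 0) → π⊥ ≈ (-0.29289, +0.29289); max(|x|,|y|,|x±y|/√2) = 0.41421 ≤ 1.5 ⇒ ∈ W
candidate 9: n = (0, 0, -1, 1) → π⊥ ≈ (+0.70711, +1.70711); max(|x|,|y|,|x±y|/√2) = 1.70711 > 1.5 ⇒ ∉ W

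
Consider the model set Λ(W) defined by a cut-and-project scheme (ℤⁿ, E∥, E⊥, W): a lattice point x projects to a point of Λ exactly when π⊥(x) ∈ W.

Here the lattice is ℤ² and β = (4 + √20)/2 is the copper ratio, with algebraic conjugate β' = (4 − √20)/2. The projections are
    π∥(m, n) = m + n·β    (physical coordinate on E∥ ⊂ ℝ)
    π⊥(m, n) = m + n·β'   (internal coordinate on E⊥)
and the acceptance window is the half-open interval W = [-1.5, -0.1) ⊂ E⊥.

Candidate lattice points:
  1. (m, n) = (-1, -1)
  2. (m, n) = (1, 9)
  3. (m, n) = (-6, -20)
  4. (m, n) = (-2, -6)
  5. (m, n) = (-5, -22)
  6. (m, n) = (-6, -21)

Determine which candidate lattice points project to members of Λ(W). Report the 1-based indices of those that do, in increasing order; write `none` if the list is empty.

1, 2, 3, 4, 6

Numerically β ≈ 4.23607 and β' = −1/β ≈ -0.23607.
candidate 1: (m,n)=(-1,-1) → π∥ = -1-1·β ≈ -5.23607, π⊥ = -1-1·β' ≈ -0.76393 ∈ [-1.5, -0.1) ⇒ IN Λ
candidate 2: (m,n)=(1,9) → π∥ = 1+9·β ≈ 39.12461, π⊥ = 1+9·β' ≈ -1.12461 ∈ [-1.5, -0.1) ⇒ IN Λ
candidate 3: (m,n)=(-6,-20) → π∥ = -6-20·β ≈ -90.72136, π⊥ = -6-20·β' ≈ -1.27864 ∈ [-1.5, -0.1) ⇒ IN Λ
candidate 4: (m,n)=(-2,-6) → π∥ = -2-6·β ≈ -27.41641, π⊥ = -2-6·β' ≈ -0.58359 ∈ [-1.5, -0.1) ⇒ IN Λ
candidate 5: (m,n)=(-5,-22) → π∥ = -5-22·β ≈ -98.19350, π⊥ = -5-22·β' ≈ 0.19350 ∉ [-1.5, -0.1) ⇒ out
candidate 6: (m,n)=(-6,-21) → π∥ = -6-21·β ≈ -94.95743, π⊥ = -6-21·β' ≈ -1.04257 ∈ [-1.5, -0.1) ⇒ IN Λ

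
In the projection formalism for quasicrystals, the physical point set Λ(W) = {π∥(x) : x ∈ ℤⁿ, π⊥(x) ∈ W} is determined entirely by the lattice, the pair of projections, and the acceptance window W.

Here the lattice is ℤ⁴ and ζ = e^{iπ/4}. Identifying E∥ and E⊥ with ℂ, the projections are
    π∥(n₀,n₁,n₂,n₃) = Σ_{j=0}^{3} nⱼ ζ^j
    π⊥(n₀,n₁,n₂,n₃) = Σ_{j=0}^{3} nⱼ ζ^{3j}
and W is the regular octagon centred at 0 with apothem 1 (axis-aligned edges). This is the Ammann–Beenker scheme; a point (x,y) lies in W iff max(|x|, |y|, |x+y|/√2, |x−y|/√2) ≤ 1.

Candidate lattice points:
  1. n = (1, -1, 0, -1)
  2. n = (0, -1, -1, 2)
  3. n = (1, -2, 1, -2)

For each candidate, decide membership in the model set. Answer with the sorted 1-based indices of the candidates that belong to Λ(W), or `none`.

π⊥(n) = n₀ + n₁ζ³ + n₂ζ⁶ + n₃ζ⁹ where ζ = e^{iπ/4}.
#1 (1, -1, 0, -1): internal (1.000000, -1.414214); octagon support 1.707107 vs apothem 1 → ∉ W
#2 (0, -1, -1, 2): internal (2.121320, 1.707107); octagon support 2.707107 vs apothem 1 → ∉ W
#3 (1, -2, 1, -2): internal (1.000000, -3.828427); octagon support 3.828427 vs apothem 1 → ∉ W

none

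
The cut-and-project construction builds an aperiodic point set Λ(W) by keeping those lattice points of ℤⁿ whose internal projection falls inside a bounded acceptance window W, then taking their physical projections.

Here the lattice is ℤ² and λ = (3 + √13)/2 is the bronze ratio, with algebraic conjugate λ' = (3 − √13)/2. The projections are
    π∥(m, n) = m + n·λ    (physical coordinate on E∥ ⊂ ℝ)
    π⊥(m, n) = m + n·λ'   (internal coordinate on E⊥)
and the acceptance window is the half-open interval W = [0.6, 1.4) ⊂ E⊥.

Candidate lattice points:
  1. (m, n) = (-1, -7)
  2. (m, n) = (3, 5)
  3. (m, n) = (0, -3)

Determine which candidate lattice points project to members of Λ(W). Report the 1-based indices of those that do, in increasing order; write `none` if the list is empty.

1, 3

Compute λ' = (3−√13)/2 = -0.3028, so π⊥(m,n) = m -0.3028·n.
[1] lift (-1,-7): star map gives 1.1194; window check 0.6 ≤ 1.1194 < 1.4 is true → IN Λ
[2] lift (3,5): star map gives 1.4861; window check 0.6 ≤ 1.4861 < 1.4 is false → out
[3] lift (0,-3): star map gives 0.9083; window check 0.6 ≤ 0.9083 < 1.4 is true → IN Λ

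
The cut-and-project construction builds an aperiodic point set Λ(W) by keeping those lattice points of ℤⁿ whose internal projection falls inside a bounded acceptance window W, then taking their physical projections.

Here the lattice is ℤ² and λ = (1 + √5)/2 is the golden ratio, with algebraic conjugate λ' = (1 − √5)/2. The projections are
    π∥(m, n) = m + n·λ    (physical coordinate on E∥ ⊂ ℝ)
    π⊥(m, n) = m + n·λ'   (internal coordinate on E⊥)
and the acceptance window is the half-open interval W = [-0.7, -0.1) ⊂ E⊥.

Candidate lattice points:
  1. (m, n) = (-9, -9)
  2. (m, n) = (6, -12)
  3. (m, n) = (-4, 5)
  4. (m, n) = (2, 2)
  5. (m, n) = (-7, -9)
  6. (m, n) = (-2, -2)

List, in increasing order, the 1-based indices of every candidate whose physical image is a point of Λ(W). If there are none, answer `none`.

Compute λ' = (1−√5)/2 = -0.618034, so π⊥(m,n) = m -0.618034·n.
candidate 1: (m,n)=(-9,-9) → π∥ = -9-9·λ ≈ -23.562306, π⊥ = -9-9·λ' ≈ -3.437694 ∉ [-0.7, -0.1) ⇒ out
candidate 2: (m,n)=(6,-12) → π∥ = 6-12·λ ≈ -13.416408, π⊥ = 6-12·λ' ≈ 13.416408 ∉ [-0.7, -0.1) ⇒ out
candidate 3: (m,n)=(-4,5) → π∥ = -4+5·λ ≈ 4.090170, π⊥ = -4+5·λ' ≈ -7.090170 ∉ [-0.7, -0.1) ⇒ out
candidate 4: (m,n)=(2,2) → π∥ = 2+2·λ ≈ 5.236068, π⊥ = 2+2·λ' ≈ 0.763932 ∉ [-0.7, -0.1) ⇒ out
candidate 5: (m,n)=(-7,-9) → π∥ = -7-9·λ ≈ -21.562306, π⊥ = -7-9·λ' ≈ -1.437694 ∉ [-0.7, -0.1) ⇒ out
candidate 6: (m,n)=(-2,-2) → π∥ = -2-2·λ ≈ -5.236068, π⊥ = -2-2·λ' ≈ -0.763932 ∉ [-0.7, -0.1) ⇒ out

none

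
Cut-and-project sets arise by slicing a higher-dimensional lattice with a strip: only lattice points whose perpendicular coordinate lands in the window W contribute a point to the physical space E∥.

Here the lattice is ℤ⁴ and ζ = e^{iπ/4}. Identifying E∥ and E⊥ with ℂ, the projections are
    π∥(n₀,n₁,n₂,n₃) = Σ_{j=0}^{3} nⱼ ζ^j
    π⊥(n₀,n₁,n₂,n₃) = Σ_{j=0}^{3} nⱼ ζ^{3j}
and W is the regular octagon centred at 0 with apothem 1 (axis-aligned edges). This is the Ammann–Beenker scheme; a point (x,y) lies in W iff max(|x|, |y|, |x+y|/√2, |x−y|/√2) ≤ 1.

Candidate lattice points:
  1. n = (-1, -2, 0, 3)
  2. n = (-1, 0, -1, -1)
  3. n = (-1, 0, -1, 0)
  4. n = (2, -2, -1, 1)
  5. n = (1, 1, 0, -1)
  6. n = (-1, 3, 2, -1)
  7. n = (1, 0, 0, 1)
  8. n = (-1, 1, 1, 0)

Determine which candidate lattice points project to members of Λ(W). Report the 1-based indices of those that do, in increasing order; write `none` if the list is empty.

With ζ = e^{iπ/4} the internal vectors are ζ^0,ζ^3,ζ^6,ζ^9.
#1 (-1, -2, 0, 3): internal (2.53553, 0.70711); octagon support 2.53553 vs apothem 1 → ∉ W
#2 (-1, 0, -1, -1): internal (-1.70711, 0.29289); octagon support 1.70711 vs apothem 1 → ∉ W
#3 (-1, 0, -1, 0): internal (-1.00000, 1.00000); octagon support 1.41421 vs apothem 1 → ∉ W
#4 (2, -2, -1, 1): internal (4.12132, 0.29289); octagon support 4.12132 vs apothem 1 → ∉ W
#5 (1, 1, 0, -1): internal (-0.41421, 0.00000); octagon support 0.41421 vs apothem 1 → ∈ W
#6 (-1, 3, 2, -1): internal (-3.82843, -0.58579); octagon support 3.82843 vs apothem 1 → ∉ W
#7 (1, 0, 0, 1): internal (1.70711, 0.70711); octagon support 1.70711 vs apothem 1 → ∉ W
#8 (-1, 1, 1, 0): internal (-1.70711, -0.29289); octagon support 1.70711 vs apothem 1 → ∉ W

5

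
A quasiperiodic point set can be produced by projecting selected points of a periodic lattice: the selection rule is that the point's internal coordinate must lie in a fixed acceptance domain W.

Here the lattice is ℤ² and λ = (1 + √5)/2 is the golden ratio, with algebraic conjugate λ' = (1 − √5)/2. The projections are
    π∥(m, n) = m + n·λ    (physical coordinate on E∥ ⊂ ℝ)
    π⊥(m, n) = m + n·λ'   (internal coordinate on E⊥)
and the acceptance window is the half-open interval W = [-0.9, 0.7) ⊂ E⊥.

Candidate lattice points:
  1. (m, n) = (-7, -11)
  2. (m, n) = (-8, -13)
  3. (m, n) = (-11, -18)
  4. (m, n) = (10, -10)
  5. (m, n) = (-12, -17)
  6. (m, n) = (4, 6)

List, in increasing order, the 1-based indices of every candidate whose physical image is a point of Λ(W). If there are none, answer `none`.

λ' = (1−√5)/2 ≈ -0.6180.
[1] lift (-7,-11): star map gives -0.2016; window check -0.9 ≤ -0.2016 < 0.7 is true → IN Λ
[2] lift (-8,-13): star map gives 0.0344; window check -0.9 ≤ 0.0344 < 0.7 is true → IN Λ
[3] lift (-11,-18): star map gives 0.1246; window check -0.9 ≤ 0.1246 < 0.7 is true → IN Λ
[4] lift (10,-10): star map gives 16.1803; window check -0.9 ≤ 16.1803 < 0.7 is false → out
[5] lift (-12,-17): star map gives -1.4934; window check -0.9 ≤ -1.4934 < 0.7 is false → out
[6] lift (4,6): star map gives 0.2918; window check -0.9 ≤ 0.2918 < 0.7 is true → IN Λ

1, 2, 3, 6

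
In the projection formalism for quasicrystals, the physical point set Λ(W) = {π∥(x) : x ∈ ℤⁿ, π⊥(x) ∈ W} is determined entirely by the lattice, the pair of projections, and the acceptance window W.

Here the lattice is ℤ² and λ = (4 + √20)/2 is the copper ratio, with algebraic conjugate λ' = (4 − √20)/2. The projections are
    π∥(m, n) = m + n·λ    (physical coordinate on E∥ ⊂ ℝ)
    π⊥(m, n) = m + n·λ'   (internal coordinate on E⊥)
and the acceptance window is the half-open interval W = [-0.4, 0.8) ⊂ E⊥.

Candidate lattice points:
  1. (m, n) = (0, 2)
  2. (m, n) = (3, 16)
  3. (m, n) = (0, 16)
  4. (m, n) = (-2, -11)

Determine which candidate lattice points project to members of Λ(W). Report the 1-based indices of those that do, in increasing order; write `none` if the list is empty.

Numerically λ ≈ 4.2361 and λ' = −1/λ ≈ -0.2361.
#1 (0,2): internal coord 0 + (2)·λ' = -0.4721; -0.4721 ∉ [-0.4, 0.8) → out
#2 (3,16): internal coord 3 + (16)·λ' = -0.7771; -0.7771 ∉ [-0.4, 0.8) → out
#3 (0,16): internal coord 0 + (16)·λ' = -3.7771; -3.7771 ∉ [-0.4, 0.8) → out
#4 (-2,-11): internal coord -2 + (-11)·λ' = +0.5967; +0.5967 ∈ [-0.4, 0.8) → IN Λ

4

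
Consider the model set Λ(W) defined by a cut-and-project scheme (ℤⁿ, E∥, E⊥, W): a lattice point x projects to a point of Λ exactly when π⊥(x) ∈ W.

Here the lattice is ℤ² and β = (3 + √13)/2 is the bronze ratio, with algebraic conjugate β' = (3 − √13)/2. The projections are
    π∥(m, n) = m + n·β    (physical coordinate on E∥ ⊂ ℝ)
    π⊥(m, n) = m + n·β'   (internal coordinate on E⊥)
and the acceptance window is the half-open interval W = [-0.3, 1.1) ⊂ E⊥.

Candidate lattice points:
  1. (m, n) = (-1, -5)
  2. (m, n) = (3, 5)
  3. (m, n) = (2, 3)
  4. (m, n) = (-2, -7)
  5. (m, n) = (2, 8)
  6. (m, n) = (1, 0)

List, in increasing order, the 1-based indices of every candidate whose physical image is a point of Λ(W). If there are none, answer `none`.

1, 3, 4, 6

β' = (3−√13)/2 ≈ -0.3028.
candidate 1: (m,n)=(-1,-5) → π∥ = -1-5·β ≈ -17.5139, π⊥ = -1-5·β' ≈ 0.5139 ∈ [-0.3, 1.1) ⇒ IN Λ
candidate 2: (m,n)=(3,5) → π∥ = 3+5·β ≈ 19.5139, π⊥ = 3+5·β' ≈ 1.4861 ∉ [-0.3, 1.1) ⇒ out
candidate 3: (m,n)=(2,3) → π∥ = 2+3·β ≈ 11.9083, π⊥ = 2+3·β' ≈ 1.0917 ∈ [-0.3, 1.1) ⇒ IN Λ
candidate 4: (m,n)=(-2,-7) → π∥ = -2-7·β ≈ -25.1194, π⊥ = -2-7·β' ≈ 0.1194 ∈ [-0.3, 1.1) ⇒ IN Λ
candidate 5: (m,n)=(2,8) → π∥ = 2+8·β ≈ 28.4222, π⊥ = 2+8·β' ≈ -0.4222 ∉ [-0.3, 1.1) ⇒ out
candidate 6: (m,n)=(1,0) → π∥ = 1+0·β ≈ 1.0000, π⊥ = 1+0·β' ≈ 1.0000 ∈ [-0.3, 1.1) ⇒ IN Λ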